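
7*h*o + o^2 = o*(7*h + o)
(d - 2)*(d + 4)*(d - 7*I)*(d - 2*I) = d^4 + 2*d^3 - 9*I*d^3 - 22*d^2 - 18*I*d^2 - 28*d + 72*I*d + 112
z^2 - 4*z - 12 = (z - 6)*(z + 2)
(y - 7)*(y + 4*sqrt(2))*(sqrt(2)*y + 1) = sqrt(2)*y^3 - 7*sqrt(2)*y^2 + 9*y^2 - 63*y + 4*sqrt(2)*y - 28*sqrt(2)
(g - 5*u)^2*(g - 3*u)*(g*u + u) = g^4*u - 13*g^3*u^2 + g^3*u + 55*g^2*u^3 - 13*g^2*u^2 - 75*g*u^4 + 55*g*u^3 - 75*u^4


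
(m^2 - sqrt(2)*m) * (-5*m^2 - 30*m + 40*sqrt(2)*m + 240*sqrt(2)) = -5*m^4 - 30*m^3 + 45*sqrt(2)*m^3 - 80*m^2 + 270*sqrt(2)*m^2 - 480*m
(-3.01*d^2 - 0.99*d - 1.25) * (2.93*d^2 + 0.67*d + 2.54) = -8.8193*d^4 - 4.9174*d^3 - 11.9712*d^2 - 3.3521*d - 3.175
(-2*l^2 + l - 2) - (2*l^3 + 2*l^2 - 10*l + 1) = -2*l^3 - 4*l^2 + 11*l - 3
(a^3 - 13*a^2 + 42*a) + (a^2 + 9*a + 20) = a^3 - 12*a^2 + 51*a + 20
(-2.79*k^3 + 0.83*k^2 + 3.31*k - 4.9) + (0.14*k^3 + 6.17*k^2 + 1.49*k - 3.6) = -2.65*k^3 + 7.0*k^2 + 4.8*k - 8.5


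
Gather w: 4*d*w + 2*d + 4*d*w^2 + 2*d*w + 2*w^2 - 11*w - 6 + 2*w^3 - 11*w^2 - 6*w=2*d + 2*w^3 + w^2*(4*d - 9) + w*(6*d - 17) - 6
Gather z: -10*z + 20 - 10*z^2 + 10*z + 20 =40 - 10*z^2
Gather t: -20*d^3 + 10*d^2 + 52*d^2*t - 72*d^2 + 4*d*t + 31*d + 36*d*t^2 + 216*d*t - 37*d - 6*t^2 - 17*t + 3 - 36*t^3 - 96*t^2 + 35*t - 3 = -20*d^3 - 62*d^2 - 6*d - 36*t^3 + t^2*(36*d - 102) + t*(52*d^2 + 220*d + 18)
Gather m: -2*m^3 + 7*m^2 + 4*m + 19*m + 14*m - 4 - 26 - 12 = -2*m^3 + 7*m^2 + 37*m - 42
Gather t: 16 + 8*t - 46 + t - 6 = 9*t - 36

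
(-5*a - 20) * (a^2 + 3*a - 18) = -5*a^3 - 35*a^2 + 30*a + 360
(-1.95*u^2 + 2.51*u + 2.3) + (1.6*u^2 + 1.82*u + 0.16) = -0.35*u^2 + 4.33*u + 2.46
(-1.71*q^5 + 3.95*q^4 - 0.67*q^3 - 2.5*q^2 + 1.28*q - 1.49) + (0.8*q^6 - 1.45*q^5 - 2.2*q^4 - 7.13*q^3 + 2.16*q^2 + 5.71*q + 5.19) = 0.8*q^6 - 3.16*q^5 + 1.75*q^4 - 7.8*q^3 - 0.34*q^2 + 6.99*q + 3.7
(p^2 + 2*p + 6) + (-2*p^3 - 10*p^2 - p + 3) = -2*p^3 - 9*p^2 + p + 9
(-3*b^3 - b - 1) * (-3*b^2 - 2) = 9*b^5 + 9*b^3 + 3*b^2 + 2*b + 2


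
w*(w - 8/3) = w^2 - 8*w/3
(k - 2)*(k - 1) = k^2 - 3*k + 2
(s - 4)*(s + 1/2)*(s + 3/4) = s^3 - 11*s^2/4 - 37*s/8 - 3/2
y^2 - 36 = (y - 6)*(y + 6)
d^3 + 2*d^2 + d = d*(d + 1)^2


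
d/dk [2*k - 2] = 2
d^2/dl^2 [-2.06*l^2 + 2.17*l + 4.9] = -4.12000000000000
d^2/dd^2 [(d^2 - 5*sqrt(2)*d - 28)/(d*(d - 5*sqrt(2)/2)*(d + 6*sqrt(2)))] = 4*(2*d^6 - 30*sqrt(2)*d^5 - 366*d^4 - 1903*sqrt(2)*d^3 + 924*d^2 + 17640*sqrt(2)*d - 50400)/(d^3*(4*d^6 + 42*sqrt(2)*d^5 - 66*d^4 - 2177*sqrt(2)*d^3 + 1980*d^2 + 37800*sqrt(2)*d - 108000))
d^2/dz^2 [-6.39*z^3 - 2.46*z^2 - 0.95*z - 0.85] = -38.34*z - 4.92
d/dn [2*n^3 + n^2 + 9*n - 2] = 6*n^2 + 2*n + 9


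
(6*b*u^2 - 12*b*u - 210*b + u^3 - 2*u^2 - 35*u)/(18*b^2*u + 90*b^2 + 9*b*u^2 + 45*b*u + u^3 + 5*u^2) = (u - 7)/(3*b + u)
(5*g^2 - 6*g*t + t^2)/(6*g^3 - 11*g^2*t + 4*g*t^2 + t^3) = (-5*g + t)/(-6*g^2 + 5*g*t + t^2)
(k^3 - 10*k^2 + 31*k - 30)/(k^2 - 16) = (k^3 - 10*k^2 + 31*k - 30)/(k^2 - 16)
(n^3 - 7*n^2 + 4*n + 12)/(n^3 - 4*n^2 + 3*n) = (n^3 - 7*n^2 + 4*n + 12)/(n*(n^2 - 4*n + 3))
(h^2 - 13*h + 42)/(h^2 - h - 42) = (h - 6)/(h + 6)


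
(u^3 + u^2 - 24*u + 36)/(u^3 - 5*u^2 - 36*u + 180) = (u^2 - 5*u + 6)/(u^2 - 11*u + 30)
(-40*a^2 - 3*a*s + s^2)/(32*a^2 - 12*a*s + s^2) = (5*a + s)/(-4*a + s)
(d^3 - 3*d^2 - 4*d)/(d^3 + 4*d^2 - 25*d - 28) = d/(d + 7)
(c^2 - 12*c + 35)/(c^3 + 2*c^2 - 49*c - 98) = (c - 5)/(c^2 + 9*c + 14)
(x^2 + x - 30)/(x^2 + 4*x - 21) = (x^2 + x - 30)/(x^2 + 4*x - 21)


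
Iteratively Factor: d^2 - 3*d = (d - 3)*(d)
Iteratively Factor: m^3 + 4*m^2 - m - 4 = (m + 1)*(m^2 + 3*m - 4) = (m - 1)*(m + 1)*(m + 4)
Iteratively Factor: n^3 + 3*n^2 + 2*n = (n + 2)*(n^2 + n) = n*(n + 2)*(n + 1)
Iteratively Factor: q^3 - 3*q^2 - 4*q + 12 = (q - 3)*(q^2 - 4) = (q - 3)*(q - 2)*(q + 2)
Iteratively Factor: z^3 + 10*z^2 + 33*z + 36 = (z + 3)*(z^2 + 7*z + 12) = (z + 3)^2*(z + 4)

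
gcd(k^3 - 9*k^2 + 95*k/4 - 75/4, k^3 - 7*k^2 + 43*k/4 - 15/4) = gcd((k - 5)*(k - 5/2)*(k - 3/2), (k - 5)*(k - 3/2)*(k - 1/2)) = k^2 - 13*k/2 + 15/2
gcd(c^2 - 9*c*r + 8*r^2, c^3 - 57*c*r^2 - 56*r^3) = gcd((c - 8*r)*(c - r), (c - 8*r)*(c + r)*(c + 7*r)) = -c + 8*r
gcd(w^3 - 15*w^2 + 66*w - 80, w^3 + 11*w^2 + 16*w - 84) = w - 2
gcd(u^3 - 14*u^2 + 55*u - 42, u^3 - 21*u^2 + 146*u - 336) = u^2 - 13*u + 42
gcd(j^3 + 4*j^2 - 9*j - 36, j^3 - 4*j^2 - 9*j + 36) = j^2 - 9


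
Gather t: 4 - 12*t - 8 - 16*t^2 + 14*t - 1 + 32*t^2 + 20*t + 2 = 16*t^2 + 22*t - 3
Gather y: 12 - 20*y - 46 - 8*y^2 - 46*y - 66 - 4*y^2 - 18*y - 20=-12*y^2 - 84*y - 120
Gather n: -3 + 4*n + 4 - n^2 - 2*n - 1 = -n^2 + 2*n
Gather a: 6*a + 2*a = 8*a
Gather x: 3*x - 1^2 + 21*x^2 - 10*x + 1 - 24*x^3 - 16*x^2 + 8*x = -24*x^3 + 5*x^2 + x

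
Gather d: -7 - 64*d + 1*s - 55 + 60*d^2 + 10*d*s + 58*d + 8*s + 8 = 60*d^2 + d*(10*s - 6) + 9*s - 54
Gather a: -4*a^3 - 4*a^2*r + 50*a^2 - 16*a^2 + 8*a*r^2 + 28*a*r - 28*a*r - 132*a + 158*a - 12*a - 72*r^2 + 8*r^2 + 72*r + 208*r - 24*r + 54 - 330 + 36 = -4*a^3 + a^2*(34 - 4*r) + a*(8*r^2 + 14) - 64*r^2 + 256*r - 240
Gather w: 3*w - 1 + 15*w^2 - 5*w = 15*w^2 - 2*w - 1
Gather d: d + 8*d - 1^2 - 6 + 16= 9*d + 9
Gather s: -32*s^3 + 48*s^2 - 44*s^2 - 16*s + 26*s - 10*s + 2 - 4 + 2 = -32*s^3 + 4*s^2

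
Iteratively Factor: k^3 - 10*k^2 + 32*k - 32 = (k - 2)*(k^2 - 8*k + 16) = (k - 4)*(k - 2)*(k - 4)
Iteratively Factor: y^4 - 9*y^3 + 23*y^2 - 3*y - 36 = (y + 1)*(y^3 - 10*y^2 + 33*y - 36) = (y - 4)*(y + 1)*(y^2 - 6*y + 9) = (y - 4)*(y - 3)*(y + 1)*(y - 3)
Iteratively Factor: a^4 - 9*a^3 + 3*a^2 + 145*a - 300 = (a - 5)*(a^3 - 4*a^2 - 17*a + 60) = (a - 5)*(a + 4)*(a^2 - 8*a + 15) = (a - 5)*(a - 3)*(a + 4)*(a - 5)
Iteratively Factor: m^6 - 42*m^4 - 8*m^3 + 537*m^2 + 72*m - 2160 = (m + 3)*(m^5 - 3*m^4 - 33*m^3 + 91*m^2 + 264*m - 720) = (m - 3)*(m + 3)*(m^4 - 33*m^2 - 8*m + 240) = (m - 5)*(m - 3)*(m + 3)*(m^3 + 5*m^2 - 8*m - 48) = (m - 5)*(m - 3)*(m + 3)*(m + 4)*(m^2 + m - 12) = (m - 5)*(m - 3)*(m + 3)*(m + 4)^2*(m - 3)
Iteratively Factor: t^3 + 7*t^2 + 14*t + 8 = (t + 4)*(t^2 + 3*t + 2) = (t + 1)*(t + 4)*(t + 2)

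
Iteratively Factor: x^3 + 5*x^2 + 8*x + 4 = (x + 2)*(x^2 + 3*x + 2) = (x + 2)^2*(x + 1)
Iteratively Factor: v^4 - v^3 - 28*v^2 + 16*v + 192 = (v - 4)*(v^3 + 3*v^2 - 16*v - 48) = (v - 4)*(v + 4)*(v^2 - v - 12) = (v - 4)^2*(v + 4)*(v + 3)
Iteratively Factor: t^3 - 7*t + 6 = (t + 3)*(t^2 - 3*t + 2) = (t - 2)*(t + 3)*(t - 1)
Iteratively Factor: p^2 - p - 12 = (p + 3)*(p - 4)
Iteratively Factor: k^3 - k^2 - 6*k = (k)*(k^2 - k - 6) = k*(k + 2)*(k - 3)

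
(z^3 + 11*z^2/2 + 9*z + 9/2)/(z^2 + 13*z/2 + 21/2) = (2*z^2 + 5*z + 3)/(2*z + 7)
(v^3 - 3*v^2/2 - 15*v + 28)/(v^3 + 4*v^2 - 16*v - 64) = (v^2 - 11*v/2 + 7)/(v^2 - 16)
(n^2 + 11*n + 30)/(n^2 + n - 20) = (n + 6)/(n - 4)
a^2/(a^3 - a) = a/(a^2 - 1)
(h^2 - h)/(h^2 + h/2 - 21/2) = 2*h*(h - 1)/(2*h^2 + h - 21)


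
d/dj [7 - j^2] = -2*j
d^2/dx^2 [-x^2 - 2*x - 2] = -2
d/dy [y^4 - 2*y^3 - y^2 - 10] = 2*y*(2*y^2 - 3*y - 1)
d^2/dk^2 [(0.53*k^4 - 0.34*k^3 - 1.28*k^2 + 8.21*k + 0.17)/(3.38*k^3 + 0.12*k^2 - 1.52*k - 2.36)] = (-1.4210854715202e-14*k^8 - 1.4210854715202e-14*k^7 - 23.5095359999999*k^6 + 577.071432*k^5 - 22.269984*k^4 - 29.05632*k^3 + 806.578464*k^2 + 10.538736*k - 72.278176)/(38.614472*k^9 + 4.112784*k^8 - 51.949248*k^7 - 84.582096*k^6 + 17.618496*k^5 + 73.478208*k^4 + 55.54672*k^3 - 14.352576*k^2 - 25.397376*k - 13.144256)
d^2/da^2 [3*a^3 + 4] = 18*a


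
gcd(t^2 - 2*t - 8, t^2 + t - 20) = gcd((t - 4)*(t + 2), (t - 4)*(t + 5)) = t - 4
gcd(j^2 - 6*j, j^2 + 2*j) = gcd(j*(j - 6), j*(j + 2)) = j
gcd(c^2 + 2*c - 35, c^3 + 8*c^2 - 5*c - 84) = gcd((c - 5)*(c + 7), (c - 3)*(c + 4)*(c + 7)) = c + 7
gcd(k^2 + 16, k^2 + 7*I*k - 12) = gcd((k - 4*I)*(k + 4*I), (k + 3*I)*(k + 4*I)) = k + 4*I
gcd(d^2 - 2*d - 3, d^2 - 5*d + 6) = d - 3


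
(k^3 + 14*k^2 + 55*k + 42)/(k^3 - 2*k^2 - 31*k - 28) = (k^2 + 13*k + 42)/(k^2 - 3*k - 28)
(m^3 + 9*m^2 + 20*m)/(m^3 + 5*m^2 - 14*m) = (m^2 + 9*m + 20)/(m^2 + 5*m - 14)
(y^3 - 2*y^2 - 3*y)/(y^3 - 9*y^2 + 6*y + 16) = y*(y - 3)/(y^2 - 10*y + 16)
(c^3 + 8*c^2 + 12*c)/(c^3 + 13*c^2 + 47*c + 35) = c*(c^2 + 8*c + 12)/(c^3 + 13*c^2 + 47*c + 35)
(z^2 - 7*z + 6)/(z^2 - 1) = (z - 6)/(z + 1)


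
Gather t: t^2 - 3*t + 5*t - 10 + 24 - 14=t^2 + 2*t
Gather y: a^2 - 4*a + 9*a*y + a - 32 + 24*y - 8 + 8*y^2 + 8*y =a^2 - 3*a + 8*y^2 + y*(9*a + 32) - 40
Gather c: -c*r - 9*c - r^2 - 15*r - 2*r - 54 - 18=c*(-r - 9) - r^2 - 17*r - 72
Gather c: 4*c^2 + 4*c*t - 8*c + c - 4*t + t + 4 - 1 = 4*c^2 + c*(4*t - 7) - 3*t + 3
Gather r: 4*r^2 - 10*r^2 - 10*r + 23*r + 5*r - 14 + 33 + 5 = -6*r^2 + 18*r + 24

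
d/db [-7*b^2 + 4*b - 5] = 4 - 14*b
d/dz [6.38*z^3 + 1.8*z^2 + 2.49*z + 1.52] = 19.14*z^2 + 3.6*z + 2.49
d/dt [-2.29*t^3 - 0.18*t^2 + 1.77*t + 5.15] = -6.87*t^2 - 0.36*t + 1.77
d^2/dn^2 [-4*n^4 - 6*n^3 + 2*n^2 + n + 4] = -48*n^2 - 36*n + 4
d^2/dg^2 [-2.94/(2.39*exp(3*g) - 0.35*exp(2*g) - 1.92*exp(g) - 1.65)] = (2.94*(-14.34*exp(2*g) + 1.4*exp(g) + 3.84)*(-7.17*exp(2*g) + 0.7*exp(g) + 1.92)*exp(g) + (63.2394*exp(2*g) - 4.116*exp(g) - 5.6448)*(-2.39*exp(3*g) + 0.35*exp(2*g) + 1.92*exp(g) + 1.65))*exp(g)/(-2.39*exp(3*g) + 0.35*exp(2*g) + 1.92*exp(g) + 1.65)^3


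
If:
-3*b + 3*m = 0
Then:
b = m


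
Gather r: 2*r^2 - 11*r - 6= 2*r^2 - 11*r - 6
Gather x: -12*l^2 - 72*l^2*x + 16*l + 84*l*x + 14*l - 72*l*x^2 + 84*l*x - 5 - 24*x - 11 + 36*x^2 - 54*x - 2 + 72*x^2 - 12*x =-12*l^2 + 30*l + x^2*(108 - 72*l) + x*(-72*l^2 + 168*l - 90) - 18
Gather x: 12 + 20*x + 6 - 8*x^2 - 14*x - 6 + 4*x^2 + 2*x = -4*x^2 + 8*x + 12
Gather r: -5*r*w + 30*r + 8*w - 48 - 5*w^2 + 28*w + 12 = r*(30 - 5*w) - 5*w^2 + 36*w - 36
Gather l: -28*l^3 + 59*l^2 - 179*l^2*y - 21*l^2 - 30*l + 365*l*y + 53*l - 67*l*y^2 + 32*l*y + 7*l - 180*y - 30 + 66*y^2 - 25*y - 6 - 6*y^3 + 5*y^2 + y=-28*l^3 + l^2*(38 - 179*y) + l*(-67*y^2 + 397*y + 30) - 6*y^3 + 71*y^2 - 204*y - 36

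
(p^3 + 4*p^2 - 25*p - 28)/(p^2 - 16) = (p^2 + 8*p + 7)/(p + 4)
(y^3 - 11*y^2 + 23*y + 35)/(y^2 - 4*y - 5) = y - 7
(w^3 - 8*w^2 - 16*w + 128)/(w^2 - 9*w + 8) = (w^2 - 16)/(w - 1)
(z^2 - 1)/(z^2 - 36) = (z^2 - 1)/(z^2 - 36)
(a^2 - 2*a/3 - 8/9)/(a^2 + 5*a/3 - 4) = (a + 2/3)/(a + 3)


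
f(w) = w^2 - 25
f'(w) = 2*w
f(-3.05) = -15.70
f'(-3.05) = -6.10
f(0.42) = -24.82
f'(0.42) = 0.84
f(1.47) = -22.84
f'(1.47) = 2.94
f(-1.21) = -23.54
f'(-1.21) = -2.42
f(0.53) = -24.72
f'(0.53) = 1.06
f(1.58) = -22.50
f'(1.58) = 3.16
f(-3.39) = -13.51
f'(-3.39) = -6.78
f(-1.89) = -21.43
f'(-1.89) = -3.78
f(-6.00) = 11.00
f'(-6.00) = -12.00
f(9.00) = 56.00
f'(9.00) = 18.00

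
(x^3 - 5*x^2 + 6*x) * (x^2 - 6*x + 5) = x^5 - 11*x^4 + 41*x^3 - 61*x^2 + 30*x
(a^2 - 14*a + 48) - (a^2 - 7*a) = 48 - 7*a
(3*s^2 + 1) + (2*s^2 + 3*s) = 5*s^2 + 3*s + 1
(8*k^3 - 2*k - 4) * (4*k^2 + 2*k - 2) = 32*k^5 + 16*k^4 - 24*k^3 - 20*k^2 - 4*k + 8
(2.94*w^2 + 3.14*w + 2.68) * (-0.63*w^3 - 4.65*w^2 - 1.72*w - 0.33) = -1.8522*w^5 - 15.6492*w^4 - 21.3462*w^3 - 18.833*w^2 - 5.6458*w - 0.8844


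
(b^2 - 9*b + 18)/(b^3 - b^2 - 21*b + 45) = (b - 6)/(b^2 + 2*b - 15)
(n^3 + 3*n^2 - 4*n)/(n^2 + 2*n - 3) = n*(n + 4)/(n + 3)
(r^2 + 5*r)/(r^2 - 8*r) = (r + 5)/(r - 8)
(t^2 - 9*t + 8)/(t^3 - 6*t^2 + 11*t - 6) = (t - 8)/(t^2 - 5*t + 6)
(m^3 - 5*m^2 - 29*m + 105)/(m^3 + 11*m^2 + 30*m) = (m^2 - 10*m + 21)/(m*(m + 6))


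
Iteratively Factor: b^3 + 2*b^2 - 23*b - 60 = (b + 4)*(b^2 - 2*b - 15) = (b - 5)*(b + 4)*(b + 3)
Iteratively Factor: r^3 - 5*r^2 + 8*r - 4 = (r - 2)*(r^2 - 3*r + 2) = (r - 2)*(r - 1)*(r - 2)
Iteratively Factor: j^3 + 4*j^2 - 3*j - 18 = (j + 3)*(j^2 + j - 6) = (j + 3)^2*(j - 2)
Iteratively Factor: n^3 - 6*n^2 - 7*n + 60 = (n + 3)*(n^2 - 9*n + 20) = (n - 5)*(n + 3)*(n - 4)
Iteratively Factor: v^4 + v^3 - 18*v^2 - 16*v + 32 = (v + 4)*(v^3 - 3*v^2 - 6*v + 8) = (v - 4)*(v + 4)*(v^2 + v - 2) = (v - 4)*(v + 2)*(v + 4)*(v - 1)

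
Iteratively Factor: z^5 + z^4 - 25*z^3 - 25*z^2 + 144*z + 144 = (z + 4)*(z^4 - 3*z^3 - 13*z^2 + 27*z + 36) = (z - 4)*(z + 4)*(z^3 + z^2 - 9*z - 9) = (z - 4)*(z + 3)*(z + 4)*(z^2 - 2*z - 3) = (z - 4)*(z + 1)*(z + 3)*(z + 4)*(z - 3)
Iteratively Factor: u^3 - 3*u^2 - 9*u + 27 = (u - 3)*(u^2 - 9) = (u - 3)^2*(u + 3)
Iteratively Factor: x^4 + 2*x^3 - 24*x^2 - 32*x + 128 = (x - 2)*(x^3 + 4*x^2 - 16*x - 64) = (x - 2)*(x + 4)*(x^2 - 16) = (x - 2)*(x + 4)^2*(x - 4)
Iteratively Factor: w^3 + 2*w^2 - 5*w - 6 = (w + 1)*(w^2 + w - 6) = (w - 2)*(w + 1)*(w + 3)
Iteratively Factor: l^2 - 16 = (l - 4)*(l + 4)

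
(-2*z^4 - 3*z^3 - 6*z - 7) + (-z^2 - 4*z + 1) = -2*z^4 - 3*z^3 - z^2 - 10*z - 6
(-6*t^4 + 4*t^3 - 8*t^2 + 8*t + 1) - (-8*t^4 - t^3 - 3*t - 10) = 2*t^4 + 5*t^3 - 8*t^2 + 11*t + 11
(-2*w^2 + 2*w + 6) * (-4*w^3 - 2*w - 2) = 8*w^5 - 8*w^4 - 20*w^3 - 16*w - 12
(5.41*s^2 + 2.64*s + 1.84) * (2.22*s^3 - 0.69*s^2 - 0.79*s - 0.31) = 12.0102*s^5 + 2.1279*s^4 - 2.0107*s^3 - 5.0323*s^2 - 2.272*s - 0.5704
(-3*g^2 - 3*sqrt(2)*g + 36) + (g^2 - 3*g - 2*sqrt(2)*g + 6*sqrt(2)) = -2*g^2 - 5*sqrt(2)*g - 3*g + 6*sqrt(2) + 36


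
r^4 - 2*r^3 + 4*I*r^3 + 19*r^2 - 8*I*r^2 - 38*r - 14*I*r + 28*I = (r - 2)*(r - 2*I)*(r - I)*(r + 7*I)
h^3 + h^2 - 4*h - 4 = (h - 2)*(h + 1)*(h + 2)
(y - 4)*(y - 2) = y^2 - 6*y + 8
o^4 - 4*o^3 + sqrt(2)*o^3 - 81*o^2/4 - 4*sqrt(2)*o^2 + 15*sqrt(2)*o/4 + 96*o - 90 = (o - 5/2)*(o - 3/2)*(o - 3*sqrt(2))*(o + 4*sqrt(2))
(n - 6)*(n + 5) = n^2 - n - 30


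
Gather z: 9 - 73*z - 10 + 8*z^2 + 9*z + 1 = 8*z^2 - 64*z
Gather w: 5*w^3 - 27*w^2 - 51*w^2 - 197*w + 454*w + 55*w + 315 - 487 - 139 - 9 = 5*w^3 - 78*w^2 + 312*w - 320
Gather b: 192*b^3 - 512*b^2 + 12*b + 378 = 192*b^3 - 512*b^2 + 12*b + 378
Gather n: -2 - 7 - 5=-14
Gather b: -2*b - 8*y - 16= -2*b - 8*y - 16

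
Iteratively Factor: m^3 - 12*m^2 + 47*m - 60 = (m - 4)*(m^2 - 8*m + 15) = (m - 4)*(m - 3)*(m - 5)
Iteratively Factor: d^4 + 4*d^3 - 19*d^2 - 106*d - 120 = (d + 2)*(d^3 + 2*d^2 - 23*d - 60) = (d - 5)*(d + 2)*(d^2 + 7*d + 12) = (d - 5)*(d + 2)*(d + 4)*(d + 3)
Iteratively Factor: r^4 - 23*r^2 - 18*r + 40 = (r + 2)*(r^3 - 2*r^2 - 19*r + 20) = (r - 5)*(r + 2)*(r^2 + 3*r - 4) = (r - 5)*(r + 2)*(r + 4)*(r - 1)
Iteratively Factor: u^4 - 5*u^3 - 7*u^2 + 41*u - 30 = (u - 2)*(u^3 - 3*u^2 - 13*u + 15) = (u - 2)*(u - 1)*(u^2 - 2*u - 15) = (u - 5)*(u - 2)*(u - 1)*(u + 3)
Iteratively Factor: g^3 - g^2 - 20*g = (g)*(g^2 - g - 20) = g*(g + 4)*(g - 5)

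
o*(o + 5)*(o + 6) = o^3 + 11*o^2 + 30*o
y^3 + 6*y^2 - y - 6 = (y - 1)*(y + 1)*(y + 6)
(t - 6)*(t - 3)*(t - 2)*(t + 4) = t^4 - 7*t^3 - 8*t^2 + 108*t - 144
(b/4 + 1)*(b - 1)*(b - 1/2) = b^3/4 + 5*b^2/8 - 11*b/8 + 1/2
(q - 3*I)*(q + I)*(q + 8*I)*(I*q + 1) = I*q^4 - 5*q^3 + 25*I*q^2 - 5*q + 24*I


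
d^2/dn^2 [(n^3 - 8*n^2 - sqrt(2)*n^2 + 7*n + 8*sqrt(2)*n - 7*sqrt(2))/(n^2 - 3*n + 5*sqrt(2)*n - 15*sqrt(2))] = 4*(15*sqrt(2)*n^3 + 26*n^3 - 270*n^2 - 123*sqrt(2)*n^2 + 189*sqrt(2)*n + 930*n - 1530 + 11*sqrt(2))/(n^6 - 9*n^5 + 15*sqrt(2)*n^5 - 135*sqrt(2)*n^4 + 177*n^4 - 1377*n^3 + 655*sqrt(2)*n^3 - 2655*sqrt(2)*n^2 + 4050*n^2 - 4050*n + 6750*sqrt(2)*n - 6750*sqrt(2))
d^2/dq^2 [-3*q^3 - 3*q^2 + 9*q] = -18*q - 6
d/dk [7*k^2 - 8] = 14*k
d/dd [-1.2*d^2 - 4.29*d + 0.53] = -2.4*d - 4.29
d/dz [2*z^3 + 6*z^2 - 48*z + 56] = 6*z^2 + 12*z - 48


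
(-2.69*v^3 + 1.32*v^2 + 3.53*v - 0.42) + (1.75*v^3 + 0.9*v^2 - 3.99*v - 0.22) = -0.94*v^3 + 2.22*v^2 - 0.46*v - 0.64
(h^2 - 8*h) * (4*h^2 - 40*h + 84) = 4*h^4 - 72*h^3 + 404*h^2 - 672*h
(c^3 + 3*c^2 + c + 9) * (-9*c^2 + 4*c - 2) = -9*c^5 - 23*c^4 + c^3 - 83*c^2 + 34*c - 18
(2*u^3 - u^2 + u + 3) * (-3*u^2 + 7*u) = -6*u^5 + 17*u^4 - 10*u^3 - 2*u^2 + 21*u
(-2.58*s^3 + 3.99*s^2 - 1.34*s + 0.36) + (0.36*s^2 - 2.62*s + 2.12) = -2.58*s^3 + 4.35*s^2 - 3.96*s + 2.48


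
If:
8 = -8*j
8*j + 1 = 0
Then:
No Solution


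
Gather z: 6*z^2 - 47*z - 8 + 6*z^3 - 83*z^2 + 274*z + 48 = 6*z^3 - 77*z^2 + 227*z + 40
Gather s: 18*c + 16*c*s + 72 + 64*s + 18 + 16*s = 18*c + s*(16*c + 80) + 90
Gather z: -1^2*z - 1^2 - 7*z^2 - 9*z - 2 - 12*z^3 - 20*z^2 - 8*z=-12*z^3 - 27*z^2 - 18*z - 3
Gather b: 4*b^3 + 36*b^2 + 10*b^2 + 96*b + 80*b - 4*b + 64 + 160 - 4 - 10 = 4*b^3 + 46*b^2 + 172*b + 210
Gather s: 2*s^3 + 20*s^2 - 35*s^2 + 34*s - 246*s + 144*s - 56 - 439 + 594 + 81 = 2*s^3 - 15*s^2 - 68*s + 180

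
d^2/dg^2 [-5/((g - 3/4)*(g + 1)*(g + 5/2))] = 80*(-384*g^4 - 1408*g^3 - 1428*g^2 - 294*g - 331)/(512*g^9 + 4224*g^8 + 11424*g^7 + 6712*g^6 - 17268*g^5 - 20994*g^4 + 7379*g^3 + 14805*g^2 - 675*g - 3375)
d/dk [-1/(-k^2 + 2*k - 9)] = 2*(1 - k)/(k^2 - 2*k + 9)^2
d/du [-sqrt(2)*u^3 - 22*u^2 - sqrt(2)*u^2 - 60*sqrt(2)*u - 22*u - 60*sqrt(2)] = -3*sqrt(2)*u^2 - 44*u - 2*sqrt(2)*u - 60*sqrt(2) - 22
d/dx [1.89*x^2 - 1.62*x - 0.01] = 3.78*x - 1.62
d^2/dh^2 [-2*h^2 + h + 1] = -4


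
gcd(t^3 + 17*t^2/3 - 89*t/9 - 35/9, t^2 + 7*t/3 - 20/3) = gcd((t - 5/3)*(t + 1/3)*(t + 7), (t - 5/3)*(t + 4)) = t - 5/3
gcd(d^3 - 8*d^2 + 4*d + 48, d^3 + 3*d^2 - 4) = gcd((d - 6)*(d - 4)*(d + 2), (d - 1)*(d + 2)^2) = d + 2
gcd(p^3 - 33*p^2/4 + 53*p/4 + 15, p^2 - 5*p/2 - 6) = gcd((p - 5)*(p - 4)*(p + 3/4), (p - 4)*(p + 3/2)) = p - 4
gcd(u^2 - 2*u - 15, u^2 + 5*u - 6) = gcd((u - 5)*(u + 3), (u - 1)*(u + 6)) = 1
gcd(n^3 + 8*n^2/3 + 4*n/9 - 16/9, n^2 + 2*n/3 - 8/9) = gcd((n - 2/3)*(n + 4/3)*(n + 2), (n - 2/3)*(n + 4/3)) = n^2 + 2*n/3 - 8/9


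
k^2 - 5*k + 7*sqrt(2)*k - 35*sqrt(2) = (k - 5)*(k + 7*sqrt(2))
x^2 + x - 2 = (x - 1)*(x + 2)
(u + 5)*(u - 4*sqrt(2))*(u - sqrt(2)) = u^3 - 5*sqrt(2)*u^2 + 5*u^2 - 25*sqrt(2)*u + 8*u + 40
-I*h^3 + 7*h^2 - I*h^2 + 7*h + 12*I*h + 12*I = (h + 3*I)*(h + 4*I)*(-I*h - I)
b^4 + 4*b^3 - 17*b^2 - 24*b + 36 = (b - 3)*(b - 1)*(b + 2)*(b + 6)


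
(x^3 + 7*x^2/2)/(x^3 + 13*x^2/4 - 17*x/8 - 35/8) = 4*x^2/(4*x^2 - x - 5)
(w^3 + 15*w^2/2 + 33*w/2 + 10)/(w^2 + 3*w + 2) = (w^2 + 13*w/2 + 10)/(w + 2)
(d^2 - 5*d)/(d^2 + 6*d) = (d - 5)/(d + 6)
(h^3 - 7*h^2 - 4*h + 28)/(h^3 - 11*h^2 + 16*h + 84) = (h - 2)/(h - 6)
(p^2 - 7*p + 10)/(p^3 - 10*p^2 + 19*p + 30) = (p - 2)/(p^2 - 5*p - 6)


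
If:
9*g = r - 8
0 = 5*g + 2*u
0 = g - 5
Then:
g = 5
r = 53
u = -25/2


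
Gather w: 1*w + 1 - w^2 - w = 1 - w^2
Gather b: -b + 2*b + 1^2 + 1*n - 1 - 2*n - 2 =b - n - 2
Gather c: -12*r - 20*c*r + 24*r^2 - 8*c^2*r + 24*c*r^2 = -8*c^2*r + c*(24*r^2 - 20*r) + 24*r^2 - 12*r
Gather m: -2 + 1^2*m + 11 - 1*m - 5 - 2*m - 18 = -2*m - 14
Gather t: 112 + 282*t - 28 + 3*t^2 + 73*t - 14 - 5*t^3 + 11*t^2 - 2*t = -5*t^3 + 14*t^2 + 353*t + 70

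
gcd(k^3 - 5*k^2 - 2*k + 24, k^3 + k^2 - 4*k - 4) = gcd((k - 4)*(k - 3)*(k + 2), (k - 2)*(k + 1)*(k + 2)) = k + 2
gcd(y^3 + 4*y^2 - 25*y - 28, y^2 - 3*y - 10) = 1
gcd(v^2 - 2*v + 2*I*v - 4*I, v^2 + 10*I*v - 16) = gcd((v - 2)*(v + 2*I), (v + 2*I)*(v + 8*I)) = v + 2*I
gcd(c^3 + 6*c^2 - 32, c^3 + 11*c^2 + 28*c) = c + 4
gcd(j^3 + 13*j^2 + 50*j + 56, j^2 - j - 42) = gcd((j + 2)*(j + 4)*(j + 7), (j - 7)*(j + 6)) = 1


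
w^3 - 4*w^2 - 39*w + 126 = (w - 7)*(w - 3)*(w + 6)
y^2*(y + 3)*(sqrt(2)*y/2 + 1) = sqrt(2)*y^4/2 + y^3 + 3*sqrt(2)*y^3/2 + 3*y^2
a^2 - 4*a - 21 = (a - 7)*(a + 3)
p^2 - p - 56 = (p - 8)*(p + 7)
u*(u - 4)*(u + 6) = u^3 + 2*u^2 - 24*u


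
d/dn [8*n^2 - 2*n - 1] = 16*n - 2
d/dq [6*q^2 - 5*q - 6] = 12*q - 5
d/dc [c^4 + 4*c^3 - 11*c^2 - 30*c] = 4*c^3 + 12*c^2 - 22*c - 30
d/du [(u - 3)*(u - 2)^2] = (u - 2)*(3*u - 8)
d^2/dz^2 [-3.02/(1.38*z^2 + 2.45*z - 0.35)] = (11.502576*z^2 + 20.42124*z - 3.02*(2.76*z + 2.45)*(5.52*z + 4.9) - 2.91732)/(1.38*z^2 + 2.45*z - 0.35)^3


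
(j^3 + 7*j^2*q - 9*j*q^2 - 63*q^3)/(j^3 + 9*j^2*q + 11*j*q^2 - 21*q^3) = (-j + 3*q)/(-j + q)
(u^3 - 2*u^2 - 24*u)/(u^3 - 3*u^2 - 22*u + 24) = u/(u - 1)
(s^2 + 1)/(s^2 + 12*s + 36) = (s^2 + 1)/(s^2 + 12*s + 36)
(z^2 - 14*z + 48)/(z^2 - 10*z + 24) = (z - 8)/(z - 4)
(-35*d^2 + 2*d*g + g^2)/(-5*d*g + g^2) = (7*d + g)/g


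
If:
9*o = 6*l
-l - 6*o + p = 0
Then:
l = p/5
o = 2*p/15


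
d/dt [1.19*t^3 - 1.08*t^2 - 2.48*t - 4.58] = 3.57*t^2 - 2.16*t - 2.48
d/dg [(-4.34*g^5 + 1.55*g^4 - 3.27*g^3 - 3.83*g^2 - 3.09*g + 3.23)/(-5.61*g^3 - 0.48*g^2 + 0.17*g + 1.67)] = (48.6948*g^7 - 2.4459*g^6 - 4.4392*g^5 - 55.3652*g^4 - 25.4276*g^3 + 35.8439*g^2 - 9.6914*g - 5.7094)/(31.4721*g^6 + 5.3856*g^5 - 1.677*g^4 - 18.9006*g^3 - 1.5743*g^2 + 0.5678*g + 2.7889)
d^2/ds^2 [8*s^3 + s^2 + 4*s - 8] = 48*s + 2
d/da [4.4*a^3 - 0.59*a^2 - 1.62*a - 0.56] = 13.2*a^2 - 1.18*a - 1.62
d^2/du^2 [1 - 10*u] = 0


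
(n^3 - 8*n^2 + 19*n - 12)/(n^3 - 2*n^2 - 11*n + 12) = (n - 3)/(n + 3)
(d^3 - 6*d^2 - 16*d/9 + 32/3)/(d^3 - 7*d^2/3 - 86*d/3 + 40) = (d + 4/3)/(d + 5)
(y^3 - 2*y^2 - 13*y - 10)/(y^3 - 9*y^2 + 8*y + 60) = (y + 1)/(y - 6)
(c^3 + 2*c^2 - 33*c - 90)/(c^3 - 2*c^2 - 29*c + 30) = (c + 3)/(c - 1)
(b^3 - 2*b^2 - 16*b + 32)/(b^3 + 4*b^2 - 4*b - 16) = (b - 4)/(b + 2)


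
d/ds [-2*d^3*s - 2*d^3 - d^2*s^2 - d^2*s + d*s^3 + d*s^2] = d*(-2*d^2 - 2*d*s - d + 3*s^2 + 2*s)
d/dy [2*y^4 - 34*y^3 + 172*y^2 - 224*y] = 8*y^3 - 102*y^2 + 344*y - 224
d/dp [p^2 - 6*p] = 2*p - 6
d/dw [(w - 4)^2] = 2*w - 8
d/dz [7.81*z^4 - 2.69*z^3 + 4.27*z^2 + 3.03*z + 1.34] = 31.24*z^3 - 8.07*z^2 + 8.54*z + 3.03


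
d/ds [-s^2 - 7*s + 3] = -2*s - 7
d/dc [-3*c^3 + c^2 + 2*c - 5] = -9*c^2 + 2*c + 2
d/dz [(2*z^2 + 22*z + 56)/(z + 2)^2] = 2*(-7*z - 34)/(z^3 + 6*z^2 + 12*z + 8)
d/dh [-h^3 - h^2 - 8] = h*(-3*h - 2)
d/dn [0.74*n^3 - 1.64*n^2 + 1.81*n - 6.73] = 2.22*n^2 - 3.28*n + 1.81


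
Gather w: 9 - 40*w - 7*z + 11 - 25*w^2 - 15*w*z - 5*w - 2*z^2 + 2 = -25*w^2 + w*(-15*z - 45) - 2*z^2 - 7*z + 22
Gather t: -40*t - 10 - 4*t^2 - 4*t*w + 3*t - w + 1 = -4*t^2 + t*(-4*w - 37) - w - 9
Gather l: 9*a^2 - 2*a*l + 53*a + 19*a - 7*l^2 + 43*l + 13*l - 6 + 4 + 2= 9*a^2 + 72*a - 7*l^2 + l*(56 - 2*a)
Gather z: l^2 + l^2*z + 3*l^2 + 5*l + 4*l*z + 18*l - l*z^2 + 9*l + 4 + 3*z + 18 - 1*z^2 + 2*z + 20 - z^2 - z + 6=4*l^2 + 32*l + z^2*(-l - 2) + z*(l^2 + 4*l + 4) + 48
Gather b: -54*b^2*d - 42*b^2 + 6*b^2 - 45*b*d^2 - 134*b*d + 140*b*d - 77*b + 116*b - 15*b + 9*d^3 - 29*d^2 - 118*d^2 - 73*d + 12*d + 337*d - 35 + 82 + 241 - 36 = b^2*(-54*d - 36) + b*(-45*d^2 + 6*d + 24) + 9*d^3 - 147*d^2 + 276*d + 252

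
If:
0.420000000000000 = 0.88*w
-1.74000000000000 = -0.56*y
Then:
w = 0.48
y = 3.11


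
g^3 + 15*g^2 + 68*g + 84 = (g + 2)*(g + 6)*(g + 7)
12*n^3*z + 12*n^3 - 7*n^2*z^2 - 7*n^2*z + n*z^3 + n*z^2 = (-4*n + z)*(-3*n + z)*(n*z + n)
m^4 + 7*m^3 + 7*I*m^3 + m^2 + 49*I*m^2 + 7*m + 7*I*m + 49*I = (m + 7)*(m - I)*(m + I)*(m + 7*I)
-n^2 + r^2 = (-n + r)*(n + r)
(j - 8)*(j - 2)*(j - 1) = j^3 - 11*j^2 + 26*j - 16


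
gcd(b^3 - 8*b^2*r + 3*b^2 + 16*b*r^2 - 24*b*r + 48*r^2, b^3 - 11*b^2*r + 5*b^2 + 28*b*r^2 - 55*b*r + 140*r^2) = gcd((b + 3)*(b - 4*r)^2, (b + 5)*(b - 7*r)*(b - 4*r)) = -b + 4*r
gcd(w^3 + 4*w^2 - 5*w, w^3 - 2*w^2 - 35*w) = w^2 + 5*w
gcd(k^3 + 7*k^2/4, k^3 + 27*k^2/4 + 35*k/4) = k^2 + 7*k/4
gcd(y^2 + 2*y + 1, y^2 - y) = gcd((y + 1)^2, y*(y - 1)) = 1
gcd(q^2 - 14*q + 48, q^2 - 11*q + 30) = q - 6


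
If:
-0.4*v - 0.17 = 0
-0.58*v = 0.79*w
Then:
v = -0.42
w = 0.31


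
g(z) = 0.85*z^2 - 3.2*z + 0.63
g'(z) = 1.7*z - 3.2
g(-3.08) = 18.55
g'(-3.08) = -8.44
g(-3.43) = 21.61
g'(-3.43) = -9.03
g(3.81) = 0.78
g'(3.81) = 3.28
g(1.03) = -1.76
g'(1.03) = -1.45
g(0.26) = -0.14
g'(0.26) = -2.76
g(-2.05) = 10.76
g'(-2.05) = -6.68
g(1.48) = -2.24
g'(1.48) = -0.68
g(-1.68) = 8.41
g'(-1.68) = -6.06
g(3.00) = -1.32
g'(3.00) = 1.90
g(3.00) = -1.32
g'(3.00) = 1.90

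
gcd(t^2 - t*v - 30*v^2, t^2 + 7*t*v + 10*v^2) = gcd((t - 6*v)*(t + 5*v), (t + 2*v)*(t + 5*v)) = t + 5*v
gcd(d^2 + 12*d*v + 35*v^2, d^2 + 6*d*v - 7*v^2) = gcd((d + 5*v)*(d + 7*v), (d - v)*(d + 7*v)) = d + 7*v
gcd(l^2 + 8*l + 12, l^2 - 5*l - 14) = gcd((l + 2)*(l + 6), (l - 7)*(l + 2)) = l + 2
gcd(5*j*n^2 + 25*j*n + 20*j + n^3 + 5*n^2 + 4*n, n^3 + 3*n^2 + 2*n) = n + 1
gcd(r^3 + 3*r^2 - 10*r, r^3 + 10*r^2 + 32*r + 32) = 1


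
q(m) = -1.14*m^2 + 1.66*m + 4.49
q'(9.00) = -18.86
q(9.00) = -72.91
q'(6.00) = -12.02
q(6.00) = -26.59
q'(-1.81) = 5.79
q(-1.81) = -2.25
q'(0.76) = -0.07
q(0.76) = 5.09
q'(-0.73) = 3.32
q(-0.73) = 2.67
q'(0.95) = -0.51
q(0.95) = 5.04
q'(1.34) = -1.40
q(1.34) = 4.67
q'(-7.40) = 18.53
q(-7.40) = -70.22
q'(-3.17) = 8.89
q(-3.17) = -12.23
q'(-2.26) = 6.81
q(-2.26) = -5.08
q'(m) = 1.66 - 2.28*m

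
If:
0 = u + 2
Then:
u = -2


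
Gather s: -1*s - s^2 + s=-s^2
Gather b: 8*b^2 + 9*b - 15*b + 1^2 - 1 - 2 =8*b^2 - 6*b - 2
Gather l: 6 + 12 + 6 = 24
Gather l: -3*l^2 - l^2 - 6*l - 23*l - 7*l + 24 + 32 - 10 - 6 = -4*l^2 - 36*l + 40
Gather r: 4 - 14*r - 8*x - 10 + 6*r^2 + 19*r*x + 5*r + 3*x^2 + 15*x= 6*r^2 + r*(19*x - 9) + 3*x^2 + 7*x - 6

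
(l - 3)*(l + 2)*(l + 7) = l^3 + 6*l^2 - 13*l - 42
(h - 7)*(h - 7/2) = h^2 - 21*h/2 + 49/2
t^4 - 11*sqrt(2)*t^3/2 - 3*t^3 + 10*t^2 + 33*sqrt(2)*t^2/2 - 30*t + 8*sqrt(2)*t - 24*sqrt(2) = (t - 3)*(t - 4*sqrt(2))*(t - 2*sqrt(2))*(t + sqrt(2)/2)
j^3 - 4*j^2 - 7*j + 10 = (j - 5)*(j - 1)*(j + 2)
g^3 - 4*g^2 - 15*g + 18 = (g - 6)*(g - 1)*(g + 3)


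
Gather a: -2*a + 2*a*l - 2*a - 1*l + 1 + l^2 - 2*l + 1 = a*(2*l - 4) + l^2 - 3*l + 2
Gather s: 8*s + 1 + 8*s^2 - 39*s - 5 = 8*s^2 - 31*s - 4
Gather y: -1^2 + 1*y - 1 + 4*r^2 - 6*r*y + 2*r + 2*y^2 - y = 4*r^2 - 6*r*y + 2*r + 2*y^2 - 2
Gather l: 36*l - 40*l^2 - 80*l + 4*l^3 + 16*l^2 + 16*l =4*l^3 - 24*l^2 - 28*l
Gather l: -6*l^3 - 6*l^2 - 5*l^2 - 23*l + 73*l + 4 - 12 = -6*l^3 - 11*l^2 + 50*l - 8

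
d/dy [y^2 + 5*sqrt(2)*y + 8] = 2*y + 5*sqrt(2)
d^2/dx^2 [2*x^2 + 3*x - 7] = 4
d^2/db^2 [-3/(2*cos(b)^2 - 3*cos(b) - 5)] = 3*(-16*sin(b)^4 + 57*sin(b)^2 - 15*cos(b)/2 + 9*cos(3*b)/2 - 3)/(2*sin(b)^2 + 3*cos(b) + 3)^3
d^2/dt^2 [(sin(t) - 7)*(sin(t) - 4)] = 11*sin(t) + 2*cos(2*t)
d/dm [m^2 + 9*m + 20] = 2*m + 9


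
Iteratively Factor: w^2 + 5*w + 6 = (w + 2)*(w + 3)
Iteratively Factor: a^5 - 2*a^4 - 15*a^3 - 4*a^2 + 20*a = (a + 2)*(a^4 - 4*a^3 - 7*a^2 + 10*a) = (a - 1)*(a + 2)*(a^3 - 3*a^2 - 10*a) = (a - 1)*(a + 2)^2*(a^2 - 5*a) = a*(a - 1)*(a + 2)^2*(a - 5)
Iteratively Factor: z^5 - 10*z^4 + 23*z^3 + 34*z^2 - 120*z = (z + 2)*(z^4 - 12*z^3 + 47*z^2 - 60*z) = (z - 3)*(z + 2)*(z^3 - 9*z^2 + 20*z) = (z - 5)*(z - 3)*(z + 2)*(z^2 - 4*z) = (z - 5)*(z - 4)*(z - 3)*(z + 2)*(z)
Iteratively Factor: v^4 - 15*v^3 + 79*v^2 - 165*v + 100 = (v - 4)*(v^3 - 11*v^2 + 35*v - 25) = (v - 5)*(v - 4)*(v^2 - 6*v + 5) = (v - 5)*(v - 4)*(v - 1)*(v - 5)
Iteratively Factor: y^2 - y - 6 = (y - 3)*(y + 2)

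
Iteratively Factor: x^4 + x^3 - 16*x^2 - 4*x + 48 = (x + 2)*(x^3 - x^2 - 14*x + 24) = (x + 2)*(x + 4)*(x^2 - 5*x + 6) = (x - 2)*(x + 2)*(x + 4)*(x - 3)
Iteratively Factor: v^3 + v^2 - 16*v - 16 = (v + 1)*(v^2 - 16) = (v - 4)*(v + 1)*(v + 4)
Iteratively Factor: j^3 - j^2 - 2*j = (j - 2)*(j^2 + j) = (j - 2)*(j + 1)*(j)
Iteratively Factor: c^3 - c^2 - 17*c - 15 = (c - 5)*(c^2 + 4*c + 3) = (c - 5)*(c + 1)*(c + 3)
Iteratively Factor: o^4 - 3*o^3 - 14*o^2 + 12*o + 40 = (o - 5)*(o^3 + 2*o^2 - 4*o - 8) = (o - 5)*(o + 2)*(o^2 - 4) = (o - 5)*(o - 2)*(o + 2)*(o + 2)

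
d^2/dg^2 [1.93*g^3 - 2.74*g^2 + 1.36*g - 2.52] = 11.58*g - 5.48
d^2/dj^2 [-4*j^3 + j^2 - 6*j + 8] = 2 - 24*j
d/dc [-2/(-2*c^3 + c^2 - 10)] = 4*c*(1 - 3*c)/(2*c^3 - c^2 + 10)^2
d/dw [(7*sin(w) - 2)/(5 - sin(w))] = 33*cos(w)/(sin(w) - 5)^2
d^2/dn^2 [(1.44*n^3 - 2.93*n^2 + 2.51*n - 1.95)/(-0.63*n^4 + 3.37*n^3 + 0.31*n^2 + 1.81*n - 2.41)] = (-1.143072*n^9 + 6.97750199999999*n^8 - 50.9661180000001*n^7 + 148.458976*n^6 - 147.028242*n^5 - 128.352228*n^4 + 448.334304*n^3 - 156.840402*n^2 + 40.15545*n + 27.828204)/(0.250047*n^12 - 4.012659*n^11 + 21.095424*n^10 - 36.478954*n^9 + 15.546165*n^8 - 91.218606*n^7 + 74.102945*n^6 - 35.02557*n^5 + 96.827001*n^4 - 56.536126*n^3 + 18.28467*n^2 - 31.537983*n + 13.997521)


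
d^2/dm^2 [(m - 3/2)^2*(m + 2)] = 6*m - 2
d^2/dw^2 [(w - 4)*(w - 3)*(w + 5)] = 6*w - 4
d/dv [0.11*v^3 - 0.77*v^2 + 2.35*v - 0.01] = 0.33*v^2 - 1.54*v + 2.35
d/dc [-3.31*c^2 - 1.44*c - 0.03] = -6.62*c - 1.44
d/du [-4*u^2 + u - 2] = 1 - 8*u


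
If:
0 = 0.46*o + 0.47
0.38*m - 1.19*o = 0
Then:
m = -3.20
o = -1.02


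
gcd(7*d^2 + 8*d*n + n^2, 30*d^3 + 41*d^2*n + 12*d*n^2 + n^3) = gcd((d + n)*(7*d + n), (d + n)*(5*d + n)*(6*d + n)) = d + n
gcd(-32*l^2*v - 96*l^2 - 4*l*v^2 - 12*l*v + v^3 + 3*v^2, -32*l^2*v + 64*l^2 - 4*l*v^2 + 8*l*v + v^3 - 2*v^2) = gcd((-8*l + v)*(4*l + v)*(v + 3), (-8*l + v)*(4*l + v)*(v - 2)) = -32*l^2 - 4*l*v + v^2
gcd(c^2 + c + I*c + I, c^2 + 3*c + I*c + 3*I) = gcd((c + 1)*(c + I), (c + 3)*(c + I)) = c + I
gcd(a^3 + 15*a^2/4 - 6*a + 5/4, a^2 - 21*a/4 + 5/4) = a - 1/4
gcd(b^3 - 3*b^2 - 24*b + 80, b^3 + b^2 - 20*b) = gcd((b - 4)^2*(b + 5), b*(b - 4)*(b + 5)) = b^2 + b - 20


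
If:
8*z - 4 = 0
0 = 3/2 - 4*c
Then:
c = 3/8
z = 1/2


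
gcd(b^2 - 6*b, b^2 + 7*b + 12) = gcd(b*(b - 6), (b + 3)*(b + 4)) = 1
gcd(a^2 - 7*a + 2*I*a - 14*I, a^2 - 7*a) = a - 7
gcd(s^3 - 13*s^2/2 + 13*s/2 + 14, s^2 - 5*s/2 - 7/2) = s^2 - 5*s/2 - 7/2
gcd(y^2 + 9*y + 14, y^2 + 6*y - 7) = y + 7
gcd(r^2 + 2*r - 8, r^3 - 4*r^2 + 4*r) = r - 2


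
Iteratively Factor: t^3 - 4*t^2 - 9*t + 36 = (t + 3)*(t^2 - 7*t + 12) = (t - 4)*(t + 3)*(t - 3)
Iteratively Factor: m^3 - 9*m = (m - 3)*(m^2 + 3*m) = (m - 3)*(m + 3)*(m)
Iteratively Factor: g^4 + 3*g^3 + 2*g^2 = (g + 2)*(g^3 + g^2) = g*(g + 2)*(g^2 + g) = g*(g + 1)*(g + 2)*(g)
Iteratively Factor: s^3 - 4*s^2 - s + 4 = (s - 4)*(s^2 - 1) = (s - 4)*(s + 1)*(s - 1)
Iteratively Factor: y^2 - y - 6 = (y + 2)*(y - 3)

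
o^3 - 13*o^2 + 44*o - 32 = (o - 8)*(o - 4)*(o - 1)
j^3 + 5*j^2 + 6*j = j*(j + 2)*(j + 3)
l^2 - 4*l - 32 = (l - 8)*(l + 4)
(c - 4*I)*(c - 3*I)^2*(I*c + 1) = I*c^4 + 11*c^3 - 43*I*c^2 - 69*c + 36*I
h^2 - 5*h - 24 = (h - 8)*(h + 3)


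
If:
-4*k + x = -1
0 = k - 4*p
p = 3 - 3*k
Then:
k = 12/13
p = 3/13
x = 35/13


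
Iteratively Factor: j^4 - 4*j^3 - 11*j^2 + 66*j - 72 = (j + 4)*(j^3 - 8*j^2 + 21*j - 18) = (j - 2)*(j + 4)*(j^2 - 6*j + 9) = (j - 3)*(j - 2)*(j + 4)*(j - 3)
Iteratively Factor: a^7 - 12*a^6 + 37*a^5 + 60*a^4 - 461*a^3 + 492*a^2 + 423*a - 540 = (a - 5)*(a^6 - 7*a^5 + 2*a^4 + 70*a^3 - 111*a^2 - 63*a + 108) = (a - 5)*(a - 3)*(a^5 - 4*a^4 - 10*a^3 + 40*a^2 + 9*a - 36) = (a - 5)*(a - 3)^2*(a^4 - a^3 - 13*a^2 + a + 12) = (a - 5)*(a - 3)^2*(a + 3)*(a^3 - 4*a^2 - a + 4) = (a - 5)*(a - 3)^2*(a - 1)*(a + 3)*(a^2 - 3*a - 4) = (a - 5)*(a - 3)^2*(a - 1)*(a + 1)*(a + 3)*(a - 4)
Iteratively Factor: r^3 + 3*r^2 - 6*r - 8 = (r - 2)*(r^2 + 5*r + 4) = (r - 2)*(r + 4)*(r + 1)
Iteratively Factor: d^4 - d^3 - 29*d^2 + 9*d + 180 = (d - 3)*(d^3 + 2*d^2 - 23*d - 60) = (d - 5)*(d - 3)*(d^2 + 7*d + 12) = (d - 5)*(d - 3)*(d + 4)*(d + 3)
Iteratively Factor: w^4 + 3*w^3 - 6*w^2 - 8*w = (w - 2)*(w^3 + 5*w^2 + 4*w) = (w - 2)*(w + 1)*(w^2 + 4*w) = (w - 2)*(w + 1)*(w + 4)*(w)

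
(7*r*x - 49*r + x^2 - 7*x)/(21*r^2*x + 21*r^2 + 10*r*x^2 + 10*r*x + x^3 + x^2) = (x - 7)/(3*r*x + 3*r + x^2 + x)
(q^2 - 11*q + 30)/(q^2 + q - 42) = (q - 5)/(q + 7)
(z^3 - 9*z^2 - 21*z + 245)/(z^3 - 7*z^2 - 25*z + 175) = (z - 7)/(z - 5)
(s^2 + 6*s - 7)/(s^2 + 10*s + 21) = (s - 1)/(s + 3)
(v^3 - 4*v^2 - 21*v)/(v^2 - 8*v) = (v^2 - 4*v - 21)/(v - 8)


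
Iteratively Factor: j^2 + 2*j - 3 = (j - 1)*(j + 3)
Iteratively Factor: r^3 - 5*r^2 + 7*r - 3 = (r - 3)*(r^2 - 2*r + 1) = (r - 3)*(r - 1)*(r - 1)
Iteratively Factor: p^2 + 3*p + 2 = (p + 2)*(p + 1)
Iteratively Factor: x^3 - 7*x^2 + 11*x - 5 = (x - 5)*(x^2 - 2*x + 1) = (x - 5)*(x - 1)*(x - 1)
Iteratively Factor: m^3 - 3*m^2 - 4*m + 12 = (m - 2)*(m^2 - m - 6) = (m - 3)*(m - 2)*(m + 2)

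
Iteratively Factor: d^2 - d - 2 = (d - 2)*(d + 1)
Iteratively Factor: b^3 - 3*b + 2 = (b - 1)*(b^2 + b - 2) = (b - 1)*(b + 2)*(b - 1)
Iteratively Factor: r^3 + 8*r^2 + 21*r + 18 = (r + 3)*(r^2 + 5*r + 6) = (r + 2)*(r + 3)*(r + 3)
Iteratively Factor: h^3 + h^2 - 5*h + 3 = (h + 3)*(h^2 - 2*h + 1) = (h - 1)*(h + 3)*(h - 1)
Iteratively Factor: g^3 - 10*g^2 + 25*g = (g)*(g^2 - 10*g + 25) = g*(g - 5)*(g - 5)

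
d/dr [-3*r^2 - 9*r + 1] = -6*r - 9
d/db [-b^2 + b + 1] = 1 - 2*b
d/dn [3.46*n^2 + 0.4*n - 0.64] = 6.92*n + 0.4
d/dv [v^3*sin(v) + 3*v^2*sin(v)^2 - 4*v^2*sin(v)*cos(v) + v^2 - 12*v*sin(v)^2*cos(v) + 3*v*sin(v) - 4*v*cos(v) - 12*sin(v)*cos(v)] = v^3*cos(v) + 3*v^2*sin(v) + 3*v^2*sin(2*v) - 4*v^2*cos(2*v) + 7*v*sin(v) - 4*v*sin(2*v) - 9*v*sin(3*v) + 3*v*cos(v) - 3*v*cos(2*v) + 5*v + 3*sin(v) - 7*cos(v) - 12*cos(2*v) + 3*cos(3*v)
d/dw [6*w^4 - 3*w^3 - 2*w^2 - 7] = w*(24*w^2 - 9*w - 4)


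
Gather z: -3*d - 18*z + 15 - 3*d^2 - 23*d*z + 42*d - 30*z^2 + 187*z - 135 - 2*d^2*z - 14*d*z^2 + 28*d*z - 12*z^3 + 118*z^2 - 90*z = -3*d^2 + 39*d - 12*z^3 + z^2*(88 - 14*d) + z*(-2*d^2 + 5*d + 79) - 120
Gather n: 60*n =60*n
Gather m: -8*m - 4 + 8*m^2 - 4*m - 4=8*m^2 - 12*m - 8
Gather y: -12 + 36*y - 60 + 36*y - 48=72*y - 120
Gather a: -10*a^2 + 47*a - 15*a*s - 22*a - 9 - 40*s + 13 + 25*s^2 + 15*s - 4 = -10*a^2 + a*(25 - 15*s) + 25*s^2 - 25*s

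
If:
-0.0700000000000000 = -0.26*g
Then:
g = 0.27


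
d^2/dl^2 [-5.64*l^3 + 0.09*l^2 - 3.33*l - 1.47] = 0.18 - 33.84*l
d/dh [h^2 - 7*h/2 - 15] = 2*h - 7/2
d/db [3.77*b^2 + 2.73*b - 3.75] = 7.54*b + 2.73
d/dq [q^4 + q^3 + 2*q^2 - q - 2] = 4*q^3 + 3*q^2 + 4*q - 1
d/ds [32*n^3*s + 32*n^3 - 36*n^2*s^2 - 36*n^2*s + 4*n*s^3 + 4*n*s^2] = 4*n*(8*n^2 - 18*n*s - 9*n + 3*s^2 + 2*s)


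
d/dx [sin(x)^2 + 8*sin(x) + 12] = 2*(sin(x) + 4)*cos(x)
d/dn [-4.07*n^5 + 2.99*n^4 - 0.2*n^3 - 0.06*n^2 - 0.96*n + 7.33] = -20.35*n^4 + 11.96*n^3 - 0.6*n^2 - 0.12*n - 0.96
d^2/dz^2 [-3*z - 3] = 0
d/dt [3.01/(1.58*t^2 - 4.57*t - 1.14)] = (13.7557 - 9.5116*t)/(-1.58*t^2 + 4.57*t + 1.14)^2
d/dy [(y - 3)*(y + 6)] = 2*y + 3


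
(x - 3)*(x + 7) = x^2 + 4*x - 21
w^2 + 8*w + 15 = (w + 3)*(w + 5)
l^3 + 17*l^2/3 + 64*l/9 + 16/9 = (l + 1/3)*(l + 4/3)*(l + 4)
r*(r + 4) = r^2 + 4*r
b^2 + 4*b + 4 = (b + 2)^2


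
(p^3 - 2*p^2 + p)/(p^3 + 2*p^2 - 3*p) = (p - 1)/(p + 3)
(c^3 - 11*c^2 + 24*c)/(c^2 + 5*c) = (c^2 - 11*c + 24)/(c + 5)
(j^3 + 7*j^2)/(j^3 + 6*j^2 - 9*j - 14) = j^2/(j^2 - j - 2)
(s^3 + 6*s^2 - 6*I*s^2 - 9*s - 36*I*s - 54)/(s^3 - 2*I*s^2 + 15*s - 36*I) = (s + 6)/(s + 4*I)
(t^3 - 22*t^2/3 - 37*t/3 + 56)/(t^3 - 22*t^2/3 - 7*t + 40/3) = (3*t^2 + 2*t - 21)/(3*t^2 + 2*t - 5)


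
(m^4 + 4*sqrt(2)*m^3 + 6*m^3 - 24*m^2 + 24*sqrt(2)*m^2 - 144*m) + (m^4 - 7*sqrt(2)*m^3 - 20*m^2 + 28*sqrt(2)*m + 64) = 2*m^4 - 3*sqrt(2)*m^3 + 6*m^3 - 44*m^2 + 24*sqrt(2)*m^2 - 144*m + 28*sqrt(2)*m + 64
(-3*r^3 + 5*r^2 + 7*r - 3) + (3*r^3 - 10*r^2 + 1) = -5*r^2 + 7*r - 2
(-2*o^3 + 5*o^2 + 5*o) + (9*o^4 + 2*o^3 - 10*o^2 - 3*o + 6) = 9*o^4 - 5*o^2 + 2*o + 6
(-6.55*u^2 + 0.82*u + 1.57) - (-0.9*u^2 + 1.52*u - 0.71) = -5.65*u^2 - 0.7*u + 2.28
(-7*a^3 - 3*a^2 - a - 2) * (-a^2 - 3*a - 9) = 7*a^5 + 24*a^4 + 73*a^3 + 32*a^2 + 15*a + 18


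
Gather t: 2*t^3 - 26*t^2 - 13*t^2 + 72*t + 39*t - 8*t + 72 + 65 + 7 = 2*t^3 - 39*t^2 + 103*t + 144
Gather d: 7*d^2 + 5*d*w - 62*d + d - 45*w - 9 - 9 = 7*d^2 + d*(5*w - 61) - 45*w - 18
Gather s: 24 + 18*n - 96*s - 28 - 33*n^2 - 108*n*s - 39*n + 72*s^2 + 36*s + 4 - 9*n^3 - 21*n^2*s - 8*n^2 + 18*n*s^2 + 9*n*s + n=-9*n^3 - 41*n^2 - 20*n + s^2*(18*n + 72) + s*(-21*n^2 - 99*n - 60)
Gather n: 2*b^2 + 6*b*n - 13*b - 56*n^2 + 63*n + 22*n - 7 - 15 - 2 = 2*b^2 - 13*b - 56*n^2 + n*(6*b + 85) - 24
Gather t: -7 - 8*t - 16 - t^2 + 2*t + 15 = -t^2 - 6*t - 8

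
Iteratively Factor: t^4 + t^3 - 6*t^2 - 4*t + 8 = (t + 2)*(t^3 - t^2 - 4*t + 4) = (t + 2)^2*(t^2 - 3*t + 2) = (t - 2)*(t + 2)^2*(t - 1)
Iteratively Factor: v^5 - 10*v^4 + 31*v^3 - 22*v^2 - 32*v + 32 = (v - 4)*(v^4 - 6*v^3 + 7*v^2 + 6*v - 8) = (v - 4)^2*(v^3 - 2*v^2 - v + 2) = (v - 4)^2*(v - 1)*(v^2 - v - 2) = (v - 4)^2*(v - 1)*(v + 1)*(v - 2)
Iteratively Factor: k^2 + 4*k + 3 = (k + 1)*(k + 3)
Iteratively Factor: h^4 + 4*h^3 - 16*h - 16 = (h + 2)*(h^3 + 2*h^2 - 4*h - 8) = (h - 2)*(h + 2)*(h^2 + 4*h + 4) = (h - 2)*(h + 2)^2*(h + 2)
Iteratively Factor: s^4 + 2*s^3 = (s)*(s^3 + 2*s^2) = s^2*(s^2 + 2*s) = s^3*(s + 2)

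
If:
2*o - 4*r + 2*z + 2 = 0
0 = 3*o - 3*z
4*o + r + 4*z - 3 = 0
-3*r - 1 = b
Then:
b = -10/3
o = 5/18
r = 7/9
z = 5/18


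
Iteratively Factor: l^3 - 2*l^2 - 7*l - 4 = (l - 4)*(l^2 + 2*l + 1) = (l - 4)*(l + 1)*(l + 1)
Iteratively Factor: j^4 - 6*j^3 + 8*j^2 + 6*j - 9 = (j + 1)*(j^3 - 7*j^2 + 15*j - 9) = (j - 1)*(j + 1)*(j^2 - 6*j + 9) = (j - 3)*(j - 1)*(j + 1)*(j - 3)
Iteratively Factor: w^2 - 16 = (w + 4)*(w - 4)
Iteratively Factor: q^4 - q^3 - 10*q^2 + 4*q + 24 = (q - 3)*(q^3 + 2*q^2 - 4*q - 8) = (q - 3)*(q - 2)*(q^2 + 4*q + 4) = (q - 3)*(q - 2)*(q + 2)*(q + 2)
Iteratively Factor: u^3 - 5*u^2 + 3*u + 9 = (u - 3)*(u^2 - 2*u - 3) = (u - 3)^2*(u + 1)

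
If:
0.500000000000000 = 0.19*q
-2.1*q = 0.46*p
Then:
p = -12.01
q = 2.63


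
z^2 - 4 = (z - 2)*(z + 2)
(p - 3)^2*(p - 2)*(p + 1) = p^4 - 7*p^3 + 13*p^2 + 3*p - 18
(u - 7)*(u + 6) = u^2 - u - 42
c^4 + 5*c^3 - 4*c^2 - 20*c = c*(c - 2)*(c + 2)*(c + 5)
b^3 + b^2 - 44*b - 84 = (b - 7)*(b + 2)*(b + 6)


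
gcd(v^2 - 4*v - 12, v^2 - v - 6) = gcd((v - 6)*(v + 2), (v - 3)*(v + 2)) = v + 2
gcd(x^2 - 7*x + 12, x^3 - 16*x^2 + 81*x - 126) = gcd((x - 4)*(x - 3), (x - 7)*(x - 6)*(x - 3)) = x - 3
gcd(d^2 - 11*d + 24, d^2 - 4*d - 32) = d - 8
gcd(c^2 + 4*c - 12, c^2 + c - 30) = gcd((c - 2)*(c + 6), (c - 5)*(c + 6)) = c + 6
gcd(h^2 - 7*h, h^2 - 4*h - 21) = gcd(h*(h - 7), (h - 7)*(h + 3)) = h - 7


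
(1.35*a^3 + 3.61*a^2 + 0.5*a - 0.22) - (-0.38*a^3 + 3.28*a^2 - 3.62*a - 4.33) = 1.73*a^3 + 0.33*a^2 + 4.12*a + 4.11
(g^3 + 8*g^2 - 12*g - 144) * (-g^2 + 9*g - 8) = -g^5 + g^4 + 76*g^3 - 28*g^2 - 1200*g + 1152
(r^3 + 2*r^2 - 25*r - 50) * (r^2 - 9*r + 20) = r^5 - 7*r^4 - 23*r^3 + 215*r^2 - 50*r - 1000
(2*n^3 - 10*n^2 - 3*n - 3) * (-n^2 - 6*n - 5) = -2*n^5 - 2*n^4 + 53*n^3 + 71*n^2 + 33*n + 15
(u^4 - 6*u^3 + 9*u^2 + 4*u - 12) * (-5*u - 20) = -5*u^5 + 10*u^4 + 75*u^3 - 200*u^2 - 20*u + 240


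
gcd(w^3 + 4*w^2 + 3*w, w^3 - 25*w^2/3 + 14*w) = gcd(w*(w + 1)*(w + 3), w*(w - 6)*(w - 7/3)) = w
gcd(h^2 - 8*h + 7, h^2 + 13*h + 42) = 1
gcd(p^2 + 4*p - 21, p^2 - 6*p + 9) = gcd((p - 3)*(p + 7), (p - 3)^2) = p - 3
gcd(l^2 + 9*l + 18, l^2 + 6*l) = l + 6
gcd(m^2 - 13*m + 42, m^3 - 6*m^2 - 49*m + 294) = m^2 - 13*m + 42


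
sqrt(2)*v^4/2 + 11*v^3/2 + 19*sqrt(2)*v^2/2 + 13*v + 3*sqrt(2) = (v + sqrt(2)/2)*(v + sqrt(2))*(v + 3*sqrt(2))*(sqrt(2)*v/2 + 1)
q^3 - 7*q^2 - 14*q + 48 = (q - 8)*(q - 2)*(q + 3)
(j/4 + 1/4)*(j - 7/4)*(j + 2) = j^3/4 + 5*j^2/16 - 13*j/16 - 7/8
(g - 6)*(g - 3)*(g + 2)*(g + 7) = g^4 - 49*g^2 + 36*g + 252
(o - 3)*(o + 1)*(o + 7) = o^3 + 5*o^2 - 17*o - 21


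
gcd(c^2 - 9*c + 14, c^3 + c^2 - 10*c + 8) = c - 2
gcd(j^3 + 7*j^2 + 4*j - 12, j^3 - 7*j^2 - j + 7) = j - 1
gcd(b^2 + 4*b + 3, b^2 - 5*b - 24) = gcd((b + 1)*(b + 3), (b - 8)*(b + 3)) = b + 3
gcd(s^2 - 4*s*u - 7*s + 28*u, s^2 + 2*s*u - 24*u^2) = s - 4*u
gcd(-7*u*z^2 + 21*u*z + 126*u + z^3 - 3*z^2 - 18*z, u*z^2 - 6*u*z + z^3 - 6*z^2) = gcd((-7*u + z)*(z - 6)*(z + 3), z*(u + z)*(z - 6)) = z - 6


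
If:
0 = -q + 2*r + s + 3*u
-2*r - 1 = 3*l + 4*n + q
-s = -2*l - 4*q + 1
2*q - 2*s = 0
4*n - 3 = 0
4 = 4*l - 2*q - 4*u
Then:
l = 47/10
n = 3/4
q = -14/5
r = -153/20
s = -14/5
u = 51/10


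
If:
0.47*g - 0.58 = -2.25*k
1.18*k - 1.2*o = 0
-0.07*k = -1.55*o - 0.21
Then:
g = 1.93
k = -0.14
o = -0.14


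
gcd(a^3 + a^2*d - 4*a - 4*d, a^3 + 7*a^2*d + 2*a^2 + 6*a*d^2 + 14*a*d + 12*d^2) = a^2 + a*d + 2*a + 2*d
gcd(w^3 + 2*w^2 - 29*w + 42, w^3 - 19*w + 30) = w^2 - 5*w + 6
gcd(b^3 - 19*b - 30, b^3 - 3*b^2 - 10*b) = b^2 - 3*b - 10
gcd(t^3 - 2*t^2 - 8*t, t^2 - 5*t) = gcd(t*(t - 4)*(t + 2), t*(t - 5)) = t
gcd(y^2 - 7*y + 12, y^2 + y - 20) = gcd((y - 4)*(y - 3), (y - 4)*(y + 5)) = y - 4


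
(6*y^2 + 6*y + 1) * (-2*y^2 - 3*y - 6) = -12*y^4 - 30*y^3 - 56*y^2 - 39*y - 6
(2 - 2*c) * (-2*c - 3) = 4*c^2 + 2*c - 6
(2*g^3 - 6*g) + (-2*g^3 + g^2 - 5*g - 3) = g^2 - 11*g - 3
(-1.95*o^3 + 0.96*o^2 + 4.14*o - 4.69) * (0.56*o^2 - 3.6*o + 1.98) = -1.092*o^5 + 7.5576*o^4 - 4.9986*o^3 - 15.6296*o^2 + 25.0812*o - 9.2862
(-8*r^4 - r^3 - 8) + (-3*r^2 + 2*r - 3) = -8*r^4 - r^3 - 3*r^2 + 2*r - 11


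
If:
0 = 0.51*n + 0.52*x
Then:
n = -1.01960784313725*x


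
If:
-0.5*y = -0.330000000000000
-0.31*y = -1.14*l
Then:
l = 0.18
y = 0.66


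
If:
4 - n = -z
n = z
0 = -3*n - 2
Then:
No Solution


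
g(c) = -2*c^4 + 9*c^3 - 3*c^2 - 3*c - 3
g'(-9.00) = 8070.00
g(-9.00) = -19902.00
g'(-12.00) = 17781.00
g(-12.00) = -57423.00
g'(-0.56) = 10.23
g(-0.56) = -4.04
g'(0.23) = -3.05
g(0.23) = -3.74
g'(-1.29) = 66.84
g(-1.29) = -28.98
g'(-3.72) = 804.79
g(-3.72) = -879.67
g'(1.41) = 19.79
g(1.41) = 4.13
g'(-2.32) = 256.14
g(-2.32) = -182.51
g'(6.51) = -1104.95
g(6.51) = -1258.77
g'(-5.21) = 1892.52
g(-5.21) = -2815.19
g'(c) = -8*c^3 + 27*c^2 - 6*c - 3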